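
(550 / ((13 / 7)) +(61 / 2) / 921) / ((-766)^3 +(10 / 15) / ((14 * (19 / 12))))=-943301569 / 1431432679836744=-0.00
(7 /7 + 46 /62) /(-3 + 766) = 54 /23653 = 0.00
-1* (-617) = 617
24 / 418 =12 / 209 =0.06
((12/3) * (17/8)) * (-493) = -8381/2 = -4190.50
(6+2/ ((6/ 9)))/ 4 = 9/ 4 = 2.25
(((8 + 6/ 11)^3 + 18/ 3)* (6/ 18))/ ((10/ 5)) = 419285/ 3993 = 105.01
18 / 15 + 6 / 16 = 63 / 40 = 1.58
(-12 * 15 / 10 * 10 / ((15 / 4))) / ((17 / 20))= -960 / 17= -56.47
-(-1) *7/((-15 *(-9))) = 7/135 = 0.05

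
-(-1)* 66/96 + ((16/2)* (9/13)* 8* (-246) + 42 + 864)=-2078545/208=-9993.00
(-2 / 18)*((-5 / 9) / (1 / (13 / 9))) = 65 / 729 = 0.09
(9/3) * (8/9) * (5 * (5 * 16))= 3200/3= 1066.67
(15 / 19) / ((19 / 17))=255 / 361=0.71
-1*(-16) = 16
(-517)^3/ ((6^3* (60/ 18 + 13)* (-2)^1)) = 19584.53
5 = 5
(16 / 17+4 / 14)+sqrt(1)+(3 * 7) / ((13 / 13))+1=2883 / 119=24.23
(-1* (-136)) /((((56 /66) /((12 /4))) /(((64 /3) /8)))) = 8976 /7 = 1282.29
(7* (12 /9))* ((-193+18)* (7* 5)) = -171500 /3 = -57166.67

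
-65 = -65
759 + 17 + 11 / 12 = 9323 / 12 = 776.92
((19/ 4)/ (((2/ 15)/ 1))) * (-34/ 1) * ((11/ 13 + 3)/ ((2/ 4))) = -121125/ 13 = -9317.31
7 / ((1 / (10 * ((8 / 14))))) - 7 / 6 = 233 / 6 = 38.83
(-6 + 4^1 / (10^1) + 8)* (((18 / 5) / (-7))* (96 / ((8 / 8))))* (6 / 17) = -124416 / 2975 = -41.82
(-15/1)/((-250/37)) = 111/50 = 2.22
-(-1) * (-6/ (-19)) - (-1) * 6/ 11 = 180/ 209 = 0.86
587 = 587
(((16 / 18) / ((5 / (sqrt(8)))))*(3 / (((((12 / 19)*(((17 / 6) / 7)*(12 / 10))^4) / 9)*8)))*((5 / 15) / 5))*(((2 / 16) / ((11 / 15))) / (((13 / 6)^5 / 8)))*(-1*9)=-199537506000*sqrt(2) / 341118389183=-0.83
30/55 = 6/11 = 0.55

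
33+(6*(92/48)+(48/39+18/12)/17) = 9870/221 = 44.66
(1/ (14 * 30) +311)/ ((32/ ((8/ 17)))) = 130621/ 28560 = 4.57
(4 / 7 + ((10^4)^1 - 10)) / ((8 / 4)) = 34967 / 7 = 4995.29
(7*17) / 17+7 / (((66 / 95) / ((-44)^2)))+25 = 58616 / 3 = 19538.67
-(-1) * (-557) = -557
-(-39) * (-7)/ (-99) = 91/ 33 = 2.76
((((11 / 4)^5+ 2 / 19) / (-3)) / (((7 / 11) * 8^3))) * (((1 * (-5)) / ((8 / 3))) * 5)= 120293525 / 79691776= 1.51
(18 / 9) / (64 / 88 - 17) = -22 / 179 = -0.12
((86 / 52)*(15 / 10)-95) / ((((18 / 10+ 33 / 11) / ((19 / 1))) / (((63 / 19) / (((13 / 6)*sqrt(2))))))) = -396.30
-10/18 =-0.56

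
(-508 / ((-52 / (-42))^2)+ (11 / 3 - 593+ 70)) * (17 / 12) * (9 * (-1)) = 7332491 / 676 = 10846.88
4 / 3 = 1.33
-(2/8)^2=-1/16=-0.06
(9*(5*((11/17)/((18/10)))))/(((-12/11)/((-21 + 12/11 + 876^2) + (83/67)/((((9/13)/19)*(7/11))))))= -4899343800725/430542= -11379479.36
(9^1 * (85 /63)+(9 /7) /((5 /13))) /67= 542 /2345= 0.23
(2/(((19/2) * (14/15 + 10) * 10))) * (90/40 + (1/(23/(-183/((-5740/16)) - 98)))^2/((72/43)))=509021915711/20366114147400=0.02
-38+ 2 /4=-37.50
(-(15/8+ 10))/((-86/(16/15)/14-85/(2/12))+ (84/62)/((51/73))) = 700910/30327691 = 0.02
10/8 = 5/4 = 1.25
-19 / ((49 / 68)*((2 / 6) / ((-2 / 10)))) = 3876 / 245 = 15.82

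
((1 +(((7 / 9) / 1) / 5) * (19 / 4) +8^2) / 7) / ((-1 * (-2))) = 4.70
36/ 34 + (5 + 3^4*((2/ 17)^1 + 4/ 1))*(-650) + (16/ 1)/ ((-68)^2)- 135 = -63631458/ 289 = -220178.06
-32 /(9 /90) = -320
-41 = -41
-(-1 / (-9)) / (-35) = 1 / 315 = 0.00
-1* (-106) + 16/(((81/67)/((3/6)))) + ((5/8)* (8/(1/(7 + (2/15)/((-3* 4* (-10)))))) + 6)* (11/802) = 147047599/1299240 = 113.18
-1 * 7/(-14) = 1/2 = 0.50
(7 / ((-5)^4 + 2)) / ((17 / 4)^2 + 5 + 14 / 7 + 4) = 112 / 291555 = 0.00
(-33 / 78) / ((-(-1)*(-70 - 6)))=11 / 1976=0.01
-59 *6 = -354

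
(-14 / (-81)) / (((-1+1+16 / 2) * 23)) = 7 / 7452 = 0.00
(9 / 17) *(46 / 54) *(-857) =-19711 / 51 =-386.49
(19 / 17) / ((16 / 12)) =57 / 68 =0.84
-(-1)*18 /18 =1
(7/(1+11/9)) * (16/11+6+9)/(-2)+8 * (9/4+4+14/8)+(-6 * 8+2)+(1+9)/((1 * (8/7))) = 367/440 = 0.83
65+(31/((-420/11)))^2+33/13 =156390853/2293200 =68.20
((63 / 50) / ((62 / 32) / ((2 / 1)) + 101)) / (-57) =-0.00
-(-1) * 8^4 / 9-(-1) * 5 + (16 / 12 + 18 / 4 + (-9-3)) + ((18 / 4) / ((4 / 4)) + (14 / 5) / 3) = 20672 / 45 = 459.38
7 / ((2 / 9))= 63 / 2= 31.50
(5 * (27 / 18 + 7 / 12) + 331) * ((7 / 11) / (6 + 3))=28679 / 1188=24.14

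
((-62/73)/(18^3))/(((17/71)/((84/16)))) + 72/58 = 173253485/139925232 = 1.24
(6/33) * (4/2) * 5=20/11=1.82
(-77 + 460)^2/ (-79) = -146689/ 79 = -1856.82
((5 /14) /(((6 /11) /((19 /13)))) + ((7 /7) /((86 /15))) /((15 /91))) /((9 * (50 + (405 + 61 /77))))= 1040831 /2118815712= 0.00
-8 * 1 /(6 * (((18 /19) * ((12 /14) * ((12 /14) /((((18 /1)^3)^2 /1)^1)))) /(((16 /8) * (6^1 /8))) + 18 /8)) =-48866328 /82461929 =-0.59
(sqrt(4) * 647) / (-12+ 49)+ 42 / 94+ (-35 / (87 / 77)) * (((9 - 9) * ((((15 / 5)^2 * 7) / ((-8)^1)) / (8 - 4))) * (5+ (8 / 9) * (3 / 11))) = 61595 / 1739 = 35.42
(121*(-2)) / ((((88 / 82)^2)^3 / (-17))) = 2693.09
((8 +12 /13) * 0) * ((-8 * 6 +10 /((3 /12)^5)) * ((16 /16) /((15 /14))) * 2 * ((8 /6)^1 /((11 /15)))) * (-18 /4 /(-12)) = 0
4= 4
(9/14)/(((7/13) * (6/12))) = 117/49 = 2.39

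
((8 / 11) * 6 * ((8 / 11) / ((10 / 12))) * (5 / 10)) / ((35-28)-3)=288 / 605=0.48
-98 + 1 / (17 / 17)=-97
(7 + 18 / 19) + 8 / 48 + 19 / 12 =9.70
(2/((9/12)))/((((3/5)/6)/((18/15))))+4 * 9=68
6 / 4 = 3 / 2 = 1.50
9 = 9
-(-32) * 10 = 320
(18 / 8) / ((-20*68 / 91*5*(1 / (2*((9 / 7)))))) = -1053 / 13600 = -0.08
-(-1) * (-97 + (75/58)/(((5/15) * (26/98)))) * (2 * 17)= -2800.85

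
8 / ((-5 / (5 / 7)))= -8 / 7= -1.14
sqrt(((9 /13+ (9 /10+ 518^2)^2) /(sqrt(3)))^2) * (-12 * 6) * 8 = -23943289046799.73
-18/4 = -9/2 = -4.50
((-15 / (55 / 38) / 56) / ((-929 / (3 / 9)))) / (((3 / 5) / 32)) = 760 / 214599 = 0.00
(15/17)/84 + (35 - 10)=11905/476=25.01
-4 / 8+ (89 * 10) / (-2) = -891 / 2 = -445.50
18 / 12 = 1.50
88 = 88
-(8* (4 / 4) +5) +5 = -8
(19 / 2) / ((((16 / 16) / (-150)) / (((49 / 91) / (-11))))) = 9975 / 143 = 69.76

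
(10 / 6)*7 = 35 / 3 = 11.67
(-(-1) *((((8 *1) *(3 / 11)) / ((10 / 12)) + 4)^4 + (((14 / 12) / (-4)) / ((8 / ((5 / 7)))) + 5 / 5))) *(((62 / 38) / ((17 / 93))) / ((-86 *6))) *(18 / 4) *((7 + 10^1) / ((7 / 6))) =-1535109940231137 / 705110560000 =-2177.12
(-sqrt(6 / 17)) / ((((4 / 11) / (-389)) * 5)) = 4279 * sqrt(102) / 340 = 127.11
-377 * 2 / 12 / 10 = -377 / 60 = -6.28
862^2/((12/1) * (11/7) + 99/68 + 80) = 7407.25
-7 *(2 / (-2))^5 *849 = 5943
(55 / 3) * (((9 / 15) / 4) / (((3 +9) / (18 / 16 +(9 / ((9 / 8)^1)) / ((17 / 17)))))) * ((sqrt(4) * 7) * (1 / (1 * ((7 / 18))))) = 2409 / 32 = 75.28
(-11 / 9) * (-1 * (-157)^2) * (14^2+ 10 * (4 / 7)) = 382848268 / 63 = 6076956.63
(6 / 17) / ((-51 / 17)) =-2 / 17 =-0.12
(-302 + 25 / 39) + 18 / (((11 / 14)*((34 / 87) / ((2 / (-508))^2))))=-70896773479 / 235257594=-301.36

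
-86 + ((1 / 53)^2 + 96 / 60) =-1185393 / 14045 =-84.40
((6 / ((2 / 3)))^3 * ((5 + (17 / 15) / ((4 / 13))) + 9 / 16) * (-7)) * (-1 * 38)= 71715861 / 40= 1792896.52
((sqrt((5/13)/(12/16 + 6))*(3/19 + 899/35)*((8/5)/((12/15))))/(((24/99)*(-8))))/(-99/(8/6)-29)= 7271*sqrt(195)/1647870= 0.06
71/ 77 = 0.92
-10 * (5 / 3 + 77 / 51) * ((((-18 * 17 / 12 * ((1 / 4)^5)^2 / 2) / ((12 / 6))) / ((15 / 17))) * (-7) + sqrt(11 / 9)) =-180 * sqrt(11) / 17 - 3213 / 2097152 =-35.12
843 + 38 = 881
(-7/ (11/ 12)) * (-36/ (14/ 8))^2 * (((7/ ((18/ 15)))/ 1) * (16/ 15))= -221184/ 11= -20107.64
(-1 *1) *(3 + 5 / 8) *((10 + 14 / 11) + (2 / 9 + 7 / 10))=-350117 / 7920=-44.21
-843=-843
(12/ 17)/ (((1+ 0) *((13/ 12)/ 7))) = 1008/ 221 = 4.56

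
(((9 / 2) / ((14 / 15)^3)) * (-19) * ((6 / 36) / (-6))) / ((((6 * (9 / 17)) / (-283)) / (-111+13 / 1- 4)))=582732375 / 21952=26545.75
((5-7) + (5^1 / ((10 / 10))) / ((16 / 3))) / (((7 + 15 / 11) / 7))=-1309 / 1472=-0.89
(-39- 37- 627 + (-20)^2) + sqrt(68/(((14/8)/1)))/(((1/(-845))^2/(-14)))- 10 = -5712200*sqrt(119)- 313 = -62313058.34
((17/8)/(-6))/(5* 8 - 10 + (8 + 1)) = -17/1872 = -0.01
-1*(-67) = 67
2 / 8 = 1 / 4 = 0.25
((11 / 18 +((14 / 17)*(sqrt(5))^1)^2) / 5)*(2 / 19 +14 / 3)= 166552 / 43605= 3.82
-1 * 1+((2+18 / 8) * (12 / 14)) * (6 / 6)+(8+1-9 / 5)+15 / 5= 899 / 70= 12.84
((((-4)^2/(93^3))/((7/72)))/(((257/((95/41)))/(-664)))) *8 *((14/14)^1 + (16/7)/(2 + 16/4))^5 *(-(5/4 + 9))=331223879403520/656650037252727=0.50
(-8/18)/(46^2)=-1/4761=-0.00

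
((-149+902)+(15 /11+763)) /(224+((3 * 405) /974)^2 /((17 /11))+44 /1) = 269183968972 /47722469641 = 5.64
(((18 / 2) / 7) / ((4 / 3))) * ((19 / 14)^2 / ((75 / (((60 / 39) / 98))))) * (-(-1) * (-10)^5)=-8122500 / 218491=-37.18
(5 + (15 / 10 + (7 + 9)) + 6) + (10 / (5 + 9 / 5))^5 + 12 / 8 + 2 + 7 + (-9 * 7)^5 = -1409117907494303 / 1419857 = -992436497.12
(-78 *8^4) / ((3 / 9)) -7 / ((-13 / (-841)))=-12465919 / 13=-958916.85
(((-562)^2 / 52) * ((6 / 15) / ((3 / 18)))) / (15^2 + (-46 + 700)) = 315844 / 19045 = 16.58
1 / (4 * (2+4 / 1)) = 1 / 24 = 0.04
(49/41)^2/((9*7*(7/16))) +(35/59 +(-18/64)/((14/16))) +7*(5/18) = 56685799/24993108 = 2.27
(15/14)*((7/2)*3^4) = 1215/4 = 303.75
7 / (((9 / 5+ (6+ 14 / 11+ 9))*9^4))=55 / 931662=0.00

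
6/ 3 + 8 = 10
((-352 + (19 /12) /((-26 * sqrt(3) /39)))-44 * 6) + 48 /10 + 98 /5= -2958 /5-19 * sqrt(3) /24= -592.97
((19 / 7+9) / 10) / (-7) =-41 / 245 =-0.17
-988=-988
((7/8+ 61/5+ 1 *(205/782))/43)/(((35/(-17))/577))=-86.93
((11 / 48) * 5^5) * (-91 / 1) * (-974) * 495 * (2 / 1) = 251360484375 / 4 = 62840121093.75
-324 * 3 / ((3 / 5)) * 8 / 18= -720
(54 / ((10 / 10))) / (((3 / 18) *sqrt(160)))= 81 *sqrt(10) / 10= 25.61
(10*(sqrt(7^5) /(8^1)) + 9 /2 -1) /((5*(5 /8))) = 28 /25 + 98*sqrt(7) /5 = 52.98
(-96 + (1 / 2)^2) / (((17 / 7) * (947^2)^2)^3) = -131369 / 10223662481870972692452532548921788076932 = -0.00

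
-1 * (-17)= 17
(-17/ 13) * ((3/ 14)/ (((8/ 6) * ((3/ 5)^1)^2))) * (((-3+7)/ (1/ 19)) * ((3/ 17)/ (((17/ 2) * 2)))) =-1425/ 3094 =-0.46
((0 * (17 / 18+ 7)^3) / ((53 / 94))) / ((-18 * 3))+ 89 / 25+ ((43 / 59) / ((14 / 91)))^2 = 9051261 / 348100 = 26.00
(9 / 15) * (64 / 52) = 48 / 65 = 0.74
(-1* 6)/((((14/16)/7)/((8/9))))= -128/3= -42.67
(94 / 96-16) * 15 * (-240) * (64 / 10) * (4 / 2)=692160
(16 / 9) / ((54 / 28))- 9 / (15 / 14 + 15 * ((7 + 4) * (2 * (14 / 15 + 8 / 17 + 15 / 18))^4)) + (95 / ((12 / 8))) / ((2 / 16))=32194986375548793386 / 63427355903162817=507.59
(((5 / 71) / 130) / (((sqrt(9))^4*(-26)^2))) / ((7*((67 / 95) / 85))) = 8075 / 47406321144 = 0.00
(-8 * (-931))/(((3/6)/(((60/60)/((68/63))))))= 234612/17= 13800.71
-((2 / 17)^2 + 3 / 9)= -0.35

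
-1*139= -139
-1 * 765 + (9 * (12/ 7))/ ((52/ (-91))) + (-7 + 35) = -764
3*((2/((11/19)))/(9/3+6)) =38/33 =1.15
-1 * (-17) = 17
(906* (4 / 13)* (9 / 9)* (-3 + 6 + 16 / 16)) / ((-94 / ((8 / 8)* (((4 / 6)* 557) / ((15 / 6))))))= -5382848 / 3055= -1761.98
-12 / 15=-4 / 5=-0.80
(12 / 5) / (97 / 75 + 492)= 180 / 36997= 0.00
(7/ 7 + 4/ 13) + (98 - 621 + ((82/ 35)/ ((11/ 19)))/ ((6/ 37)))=-7458511/ 15015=-496.74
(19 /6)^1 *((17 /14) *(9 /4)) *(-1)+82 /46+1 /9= -6.76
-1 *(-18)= 18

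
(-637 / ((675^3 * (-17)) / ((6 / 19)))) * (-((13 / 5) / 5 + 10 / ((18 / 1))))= -308308 / 7450323046875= -0.00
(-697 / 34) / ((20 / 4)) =-41 / 10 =-4.10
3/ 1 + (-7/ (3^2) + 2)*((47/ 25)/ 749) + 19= 3708067/ 168525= 22.00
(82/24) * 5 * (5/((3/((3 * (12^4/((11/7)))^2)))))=1799652556800/121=14873161626.45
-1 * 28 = -28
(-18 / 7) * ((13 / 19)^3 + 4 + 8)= -1521090 / 48013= -31.68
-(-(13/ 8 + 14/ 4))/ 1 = 41/ 8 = 5.12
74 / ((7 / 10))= 740 / 7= 105.71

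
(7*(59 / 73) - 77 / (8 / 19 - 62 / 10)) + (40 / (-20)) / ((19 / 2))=14293600 / 761463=18.77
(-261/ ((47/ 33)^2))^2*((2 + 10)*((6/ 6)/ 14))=484716746646/ 34157767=14190.53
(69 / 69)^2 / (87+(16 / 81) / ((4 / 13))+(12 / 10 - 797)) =-405 / 286804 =-0.00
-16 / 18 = -8 / 9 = -0.89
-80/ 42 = -1.90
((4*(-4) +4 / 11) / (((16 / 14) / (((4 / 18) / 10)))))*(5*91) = -27391 / 198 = -138.34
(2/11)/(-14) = -1/77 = -0.01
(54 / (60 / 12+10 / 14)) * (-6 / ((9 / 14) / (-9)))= 3969 / 5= 793.80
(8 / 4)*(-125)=-250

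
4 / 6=2 / 3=0.67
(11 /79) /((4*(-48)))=-0.00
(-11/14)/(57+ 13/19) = -209/15344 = -0.01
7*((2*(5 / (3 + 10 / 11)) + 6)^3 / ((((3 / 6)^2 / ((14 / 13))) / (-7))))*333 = -45537773912064 / 1033591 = -44057827.43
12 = 12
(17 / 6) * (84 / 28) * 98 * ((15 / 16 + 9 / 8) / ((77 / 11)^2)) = 561 / 16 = 35.06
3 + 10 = 13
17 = 17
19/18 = 1.06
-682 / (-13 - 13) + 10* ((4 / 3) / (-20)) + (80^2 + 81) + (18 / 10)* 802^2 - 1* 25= 227028509 / 195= 1164248.76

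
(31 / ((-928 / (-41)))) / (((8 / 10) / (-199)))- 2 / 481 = -608301669 / 1785472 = -340.70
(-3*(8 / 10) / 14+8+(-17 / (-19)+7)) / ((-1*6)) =-5228 / 1995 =-2.62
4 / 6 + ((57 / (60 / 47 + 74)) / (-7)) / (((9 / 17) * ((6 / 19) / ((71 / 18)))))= -15129713 / 8024184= -1.89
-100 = -100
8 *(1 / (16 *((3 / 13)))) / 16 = 13 / 96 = 0.14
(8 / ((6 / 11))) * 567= 8316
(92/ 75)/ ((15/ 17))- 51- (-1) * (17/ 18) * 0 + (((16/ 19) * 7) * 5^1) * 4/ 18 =-306803/ 7125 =-43.06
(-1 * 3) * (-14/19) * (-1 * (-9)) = 378/19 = 19.89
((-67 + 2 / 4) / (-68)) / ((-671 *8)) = -133 / 730048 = -0.00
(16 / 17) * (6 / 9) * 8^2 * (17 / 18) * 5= 5120 / 27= 189.63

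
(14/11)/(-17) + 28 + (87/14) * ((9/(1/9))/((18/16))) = 622238/1309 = 475.35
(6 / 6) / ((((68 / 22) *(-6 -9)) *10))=-11 / 5100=-0.00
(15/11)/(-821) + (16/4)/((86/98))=1769431/388333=4.56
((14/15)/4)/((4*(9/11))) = 77/1080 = 0.07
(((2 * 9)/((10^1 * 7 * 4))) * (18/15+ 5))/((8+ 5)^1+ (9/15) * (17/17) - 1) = 31/980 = 0.03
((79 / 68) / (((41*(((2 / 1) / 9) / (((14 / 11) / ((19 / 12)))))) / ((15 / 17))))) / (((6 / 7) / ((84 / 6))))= 3658095 / 2476441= 1.48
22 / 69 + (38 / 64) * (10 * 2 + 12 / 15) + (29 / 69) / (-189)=3303707 / 260820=12.67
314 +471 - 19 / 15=11756 / 15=783.73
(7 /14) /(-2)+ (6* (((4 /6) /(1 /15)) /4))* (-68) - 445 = -5861 /4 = -1465.25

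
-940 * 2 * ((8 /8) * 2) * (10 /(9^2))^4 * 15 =-188000000 /14348907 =-13.10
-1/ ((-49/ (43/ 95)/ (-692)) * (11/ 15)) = -89268/ 10241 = -8.72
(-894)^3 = -714516984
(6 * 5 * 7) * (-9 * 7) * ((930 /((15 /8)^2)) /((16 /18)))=-3937248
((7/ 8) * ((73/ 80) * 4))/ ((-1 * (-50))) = 511/ 8000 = 0.06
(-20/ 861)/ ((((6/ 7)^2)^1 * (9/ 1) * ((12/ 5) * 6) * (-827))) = 175/ 593236872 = 0.00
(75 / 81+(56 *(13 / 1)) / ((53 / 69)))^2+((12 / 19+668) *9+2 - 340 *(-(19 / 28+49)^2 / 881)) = 6093594084407021603 / 6718384390284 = 907002.89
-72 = -72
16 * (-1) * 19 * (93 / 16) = -1767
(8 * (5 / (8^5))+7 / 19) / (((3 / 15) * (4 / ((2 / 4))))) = 143835 / 622592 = 0.23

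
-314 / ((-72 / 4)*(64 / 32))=157 / 18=8.72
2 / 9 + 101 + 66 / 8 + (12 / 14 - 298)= -47293 / 252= -187.67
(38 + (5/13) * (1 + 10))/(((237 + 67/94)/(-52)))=-206424/22345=-9.24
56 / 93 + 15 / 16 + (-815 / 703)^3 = -0.02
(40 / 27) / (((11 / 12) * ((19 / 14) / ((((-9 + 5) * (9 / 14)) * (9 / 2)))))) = -2880 / 209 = -13.78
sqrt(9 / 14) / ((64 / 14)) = 0.18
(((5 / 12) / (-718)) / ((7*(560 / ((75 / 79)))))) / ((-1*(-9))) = -25 / 1600921728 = -0.00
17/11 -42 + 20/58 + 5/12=-39.69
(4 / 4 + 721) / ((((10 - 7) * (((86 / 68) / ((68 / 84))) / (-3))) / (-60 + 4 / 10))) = 124360168 / 4515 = 27543.78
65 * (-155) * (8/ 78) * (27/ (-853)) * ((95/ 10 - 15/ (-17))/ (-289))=-4924350/ 4190789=-1.18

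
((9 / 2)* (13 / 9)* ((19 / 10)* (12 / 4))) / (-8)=-741 / 160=-4.63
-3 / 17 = -0.18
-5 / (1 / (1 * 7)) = -35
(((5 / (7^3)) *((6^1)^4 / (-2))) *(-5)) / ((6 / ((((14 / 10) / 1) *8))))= 4320 / 49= 88.16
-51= -51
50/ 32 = 25/ 16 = 1.56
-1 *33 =-33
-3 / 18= -1 / 6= -0.17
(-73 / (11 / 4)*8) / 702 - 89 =-344797 / 3861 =-89.30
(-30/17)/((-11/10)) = 300/187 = 1.60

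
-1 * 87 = -87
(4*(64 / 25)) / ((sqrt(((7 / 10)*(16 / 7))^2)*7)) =32 / 35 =0.91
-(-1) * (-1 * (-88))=88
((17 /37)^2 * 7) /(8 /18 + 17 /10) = 182070 /264217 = 0.69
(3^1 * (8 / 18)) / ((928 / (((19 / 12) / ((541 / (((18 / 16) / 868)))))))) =0.00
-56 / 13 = -4.31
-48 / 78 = -8 / 13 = -0.62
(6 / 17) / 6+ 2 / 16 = 25 / 136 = 0.18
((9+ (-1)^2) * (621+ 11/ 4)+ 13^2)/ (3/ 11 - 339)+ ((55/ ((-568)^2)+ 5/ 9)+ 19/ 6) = -3043520005/ 200349504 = -15.19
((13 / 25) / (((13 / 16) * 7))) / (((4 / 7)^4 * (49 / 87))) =609 / 400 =1.52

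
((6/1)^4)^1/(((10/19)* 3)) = 4104/5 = 820.80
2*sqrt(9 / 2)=3*sqrt(2)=4.24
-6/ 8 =-3/ 4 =-0.75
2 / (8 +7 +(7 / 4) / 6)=48 / 367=0.13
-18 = -18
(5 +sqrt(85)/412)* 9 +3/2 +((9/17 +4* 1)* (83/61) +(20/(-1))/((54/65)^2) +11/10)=9* sqrt(85)/412 +93683644/3779865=24.99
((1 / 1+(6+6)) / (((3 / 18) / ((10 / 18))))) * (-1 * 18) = -780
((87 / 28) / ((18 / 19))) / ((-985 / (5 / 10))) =-551 / 330960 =-0.00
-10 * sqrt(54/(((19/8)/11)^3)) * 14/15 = -9856 * sqrt(627)/361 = -683.64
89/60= 1.48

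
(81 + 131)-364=-152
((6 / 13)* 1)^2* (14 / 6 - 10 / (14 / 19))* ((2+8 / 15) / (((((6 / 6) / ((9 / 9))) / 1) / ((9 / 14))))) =-161424 / 41405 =-3.90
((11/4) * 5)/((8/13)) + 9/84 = 5029/224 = 22.45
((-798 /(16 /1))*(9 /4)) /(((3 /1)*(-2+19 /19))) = 1197 /32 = 37.41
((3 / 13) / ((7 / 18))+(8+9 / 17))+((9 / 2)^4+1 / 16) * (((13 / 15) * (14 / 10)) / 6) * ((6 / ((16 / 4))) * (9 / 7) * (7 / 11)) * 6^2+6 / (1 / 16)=3769.40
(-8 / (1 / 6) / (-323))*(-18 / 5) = -864 / 1615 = -0.53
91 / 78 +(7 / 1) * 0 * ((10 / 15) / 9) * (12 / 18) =1.17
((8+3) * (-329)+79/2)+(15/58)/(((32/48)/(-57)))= -3601.61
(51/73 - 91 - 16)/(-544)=485/2482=0.20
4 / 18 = 2 / 9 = 0.22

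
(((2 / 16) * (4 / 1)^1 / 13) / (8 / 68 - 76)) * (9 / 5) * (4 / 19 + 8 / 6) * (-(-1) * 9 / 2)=-1683 / 265525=-0.01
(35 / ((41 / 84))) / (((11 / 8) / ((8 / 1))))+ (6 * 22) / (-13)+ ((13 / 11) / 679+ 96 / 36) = 409.72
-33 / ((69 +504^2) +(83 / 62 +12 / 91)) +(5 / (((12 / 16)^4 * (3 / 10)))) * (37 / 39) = 678930294126478 / 13585808951559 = 49.97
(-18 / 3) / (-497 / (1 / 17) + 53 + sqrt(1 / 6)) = 6*sqrt(6) / 422956895 + 302256 / 422956895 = 0.00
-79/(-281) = 79/281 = 0.28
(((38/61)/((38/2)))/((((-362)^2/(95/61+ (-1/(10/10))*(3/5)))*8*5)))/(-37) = -73/451043619700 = -0.00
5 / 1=5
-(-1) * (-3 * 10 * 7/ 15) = -14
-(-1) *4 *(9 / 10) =18 / 5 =3.60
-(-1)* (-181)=-181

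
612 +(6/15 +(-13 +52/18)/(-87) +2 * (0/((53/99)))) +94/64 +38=81680677/125280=651.98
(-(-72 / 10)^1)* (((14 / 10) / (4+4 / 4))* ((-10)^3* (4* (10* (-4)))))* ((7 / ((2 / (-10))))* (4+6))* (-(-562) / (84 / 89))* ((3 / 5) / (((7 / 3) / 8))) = -138289766400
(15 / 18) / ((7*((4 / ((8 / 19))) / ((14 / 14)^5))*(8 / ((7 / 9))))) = 5 / 4104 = 0.00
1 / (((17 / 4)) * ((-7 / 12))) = -48 / 119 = -0.40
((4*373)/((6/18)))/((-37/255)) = -1141380/37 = -30848.11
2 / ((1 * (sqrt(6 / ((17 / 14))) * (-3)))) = -sqrt(357) / 63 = -0.30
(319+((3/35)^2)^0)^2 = 102400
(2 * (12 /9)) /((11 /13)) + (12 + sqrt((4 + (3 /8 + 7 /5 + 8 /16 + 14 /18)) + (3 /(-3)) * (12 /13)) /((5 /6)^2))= 3 * sqrt(3729310) /1625 + 500 /33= 18.72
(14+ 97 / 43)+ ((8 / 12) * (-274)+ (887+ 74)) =102502 / 129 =794.59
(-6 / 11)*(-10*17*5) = 5100 / 11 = 463.64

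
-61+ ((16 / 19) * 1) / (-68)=-19707 / 323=-61.01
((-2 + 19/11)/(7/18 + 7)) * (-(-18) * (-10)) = 9720/1463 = 6.64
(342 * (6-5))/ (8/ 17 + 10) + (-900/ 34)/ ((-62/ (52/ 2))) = 2052639/ 46903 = 43.76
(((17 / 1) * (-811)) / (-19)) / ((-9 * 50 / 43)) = -592841 / 8550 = -69.34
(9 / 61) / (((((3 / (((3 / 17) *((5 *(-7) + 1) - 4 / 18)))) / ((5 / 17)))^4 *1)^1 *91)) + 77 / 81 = 3834324024024109 / 4032664449369777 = 0.95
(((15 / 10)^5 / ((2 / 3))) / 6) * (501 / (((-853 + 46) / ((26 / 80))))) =-527553 / 1377280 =-0.38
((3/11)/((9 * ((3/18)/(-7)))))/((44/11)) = -0.32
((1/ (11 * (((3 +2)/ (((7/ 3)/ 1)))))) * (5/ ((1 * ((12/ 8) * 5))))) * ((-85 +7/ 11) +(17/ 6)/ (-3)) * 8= -945896/ 49005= -19.30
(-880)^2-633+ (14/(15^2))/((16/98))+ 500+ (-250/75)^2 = 696850643/900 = 774278.49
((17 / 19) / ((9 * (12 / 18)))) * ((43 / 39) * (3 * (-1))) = -731 / 1482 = -0.49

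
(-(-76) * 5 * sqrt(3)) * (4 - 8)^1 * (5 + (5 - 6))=-6080 * sqrt(3)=-10530.87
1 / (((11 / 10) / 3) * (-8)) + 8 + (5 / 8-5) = 289 / 88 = 3.28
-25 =-25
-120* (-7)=840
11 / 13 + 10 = 141 / 13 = 10.85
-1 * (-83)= 83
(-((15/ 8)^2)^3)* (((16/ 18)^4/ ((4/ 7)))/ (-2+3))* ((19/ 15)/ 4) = -415625/ 27648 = -15.03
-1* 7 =-7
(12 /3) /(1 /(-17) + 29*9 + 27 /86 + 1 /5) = 29240 /1911237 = 0.02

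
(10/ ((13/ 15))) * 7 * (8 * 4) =33600/ 13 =2584.62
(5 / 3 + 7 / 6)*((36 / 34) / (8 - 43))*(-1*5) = 3 / 7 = 0.43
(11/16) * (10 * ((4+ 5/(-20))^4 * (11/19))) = 30628125/38912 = 787.11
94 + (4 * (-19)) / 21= 1898 / 21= 90.38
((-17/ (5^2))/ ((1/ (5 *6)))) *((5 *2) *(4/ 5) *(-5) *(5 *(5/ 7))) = 20400/ 7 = 2914.29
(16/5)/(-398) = -8/995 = -0.01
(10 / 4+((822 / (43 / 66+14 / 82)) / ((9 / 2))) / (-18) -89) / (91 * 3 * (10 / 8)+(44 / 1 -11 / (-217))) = -1718041514 / 6697181025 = -0.26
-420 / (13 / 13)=-420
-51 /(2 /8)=-204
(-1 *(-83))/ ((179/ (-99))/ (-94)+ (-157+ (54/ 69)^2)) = -0.53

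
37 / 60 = 0.62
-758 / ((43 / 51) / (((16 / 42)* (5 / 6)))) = -257720 / 903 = -285.40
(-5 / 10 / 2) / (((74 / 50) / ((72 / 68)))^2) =-0.13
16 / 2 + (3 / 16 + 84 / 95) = 13789 / 1520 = 9.07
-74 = -74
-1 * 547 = -547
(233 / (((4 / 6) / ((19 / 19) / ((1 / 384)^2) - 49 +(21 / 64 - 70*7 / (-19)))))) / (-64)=-125315791029 / 155648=-805123.04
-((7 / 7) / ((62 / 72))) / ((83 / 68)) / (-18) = 0.05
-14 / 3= -4.67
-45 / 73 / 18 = -5 / 146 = -0.03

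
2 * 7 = 14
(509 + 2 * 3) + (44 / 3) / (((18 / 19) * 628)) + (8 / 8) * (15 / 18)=2186722 / 4239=515.86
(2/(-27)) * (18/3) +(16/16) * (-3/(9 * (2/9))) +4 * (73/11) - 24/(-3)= 6455/198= 32.60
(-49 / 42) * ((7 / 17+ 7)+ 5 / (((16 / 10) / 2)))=-15.94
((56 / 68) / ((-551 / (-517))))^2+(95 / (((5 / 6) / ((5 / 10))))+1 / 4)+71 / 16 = 87438278347 / 1403851024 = 62.28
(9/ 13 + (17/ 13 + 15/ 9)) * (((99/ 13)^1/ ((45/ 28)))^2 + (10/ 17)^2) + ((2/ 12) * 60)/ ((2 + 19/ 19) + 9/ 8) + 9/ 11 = 3499071391/ 40293825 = 86.84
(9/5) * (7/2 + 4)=13.50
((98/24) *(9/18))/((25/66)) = 539/100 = 5.39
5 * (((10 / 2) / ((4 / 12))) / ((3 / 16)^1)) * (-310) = -124000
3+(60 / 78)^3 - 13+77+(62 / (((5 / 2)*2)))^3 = 1974.08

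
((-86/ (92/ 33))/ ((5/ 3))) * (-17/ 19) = 16.56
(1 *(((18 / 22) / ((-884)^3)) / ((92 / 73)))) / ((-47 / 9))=5913 / 32857549094656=0.00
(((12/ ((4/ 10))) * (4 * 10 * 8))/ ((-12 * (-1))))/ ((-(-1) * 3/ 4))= 3200/ 3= 1066.67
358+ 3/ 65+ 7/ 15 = 13982/ 39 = 358.51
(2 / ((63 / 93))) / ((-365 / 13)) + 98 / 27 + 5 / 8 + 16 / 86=102885599 / 23730840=4.34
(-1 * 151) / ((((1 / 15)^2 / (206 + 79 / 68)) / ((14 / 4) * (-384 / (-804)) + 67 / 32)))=-3863784825225 / 145792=-26502035.95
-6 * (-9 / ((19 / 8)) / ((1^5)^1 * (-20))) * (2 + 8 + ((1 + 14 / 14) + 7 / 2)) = -1674 / 95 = -17.62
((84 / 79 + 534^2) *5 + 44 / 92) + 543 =2591639420 / 1817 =1426328.79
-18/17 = -1.06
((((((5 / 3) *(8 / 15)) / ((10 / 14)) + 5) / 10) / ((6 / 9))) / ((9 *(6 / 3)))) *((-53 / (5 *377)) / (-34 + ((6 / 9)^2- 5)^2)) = 44679 / 404521000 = 0.00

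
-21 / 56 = -3 / 8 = -0.38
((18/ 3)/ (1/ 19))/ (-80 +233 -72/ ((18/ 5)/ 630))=-0.01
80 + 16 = 96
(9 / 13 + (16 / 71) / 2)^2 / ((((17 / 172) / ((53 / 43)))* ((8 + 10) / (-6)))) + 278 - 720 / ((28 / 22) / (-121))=20902456586458 / 304138653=68726.73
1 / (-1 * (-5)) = 1 / 5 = 0.20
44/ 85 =0.52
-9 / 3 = -3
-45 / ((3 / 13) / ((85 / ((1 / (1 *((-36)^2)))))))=-21481200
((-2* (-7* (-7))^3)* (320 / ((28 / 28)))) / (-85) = 15059072 / 17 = 885827.76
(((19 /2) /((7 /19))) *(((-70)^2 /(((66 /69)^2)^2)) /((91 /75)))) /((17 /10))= 73175.69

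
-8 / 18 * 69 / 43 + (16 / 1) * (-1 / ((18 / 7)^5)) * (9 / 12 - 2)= -10873183 / 20312856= -0.54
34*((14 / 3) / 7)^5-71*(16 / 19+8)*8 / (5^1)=-23084672 / 23085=-999.99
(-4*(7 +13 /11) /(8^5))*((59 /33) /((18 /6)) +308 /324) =-3445 /2230272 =-0.00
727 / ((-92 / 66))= -23991 / 46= -521.54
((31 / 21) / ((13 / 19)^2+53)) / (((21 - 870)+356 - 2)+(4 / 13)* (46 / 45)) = -727415 / 13033591858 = -0.00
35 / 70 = 1 / 2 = 0.50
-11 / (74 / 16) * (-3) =264 / 37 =7.14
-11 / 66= -0.17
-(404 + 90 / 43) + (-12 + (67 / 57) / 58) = -59432387 / 142158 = -418.07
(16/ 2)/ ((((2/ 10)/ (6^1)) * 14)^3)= 27000/ 343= 78.72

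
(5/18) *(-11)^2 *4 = 134.44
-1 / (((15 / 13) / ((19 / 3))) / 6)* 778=-384332 / 15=-25622.13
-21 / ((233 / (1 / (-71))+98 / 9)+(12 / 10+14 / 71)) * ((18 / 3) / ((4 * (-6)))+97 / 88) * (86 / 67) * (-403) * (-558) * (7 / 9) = 18922767625125 / 77850240094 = 243.07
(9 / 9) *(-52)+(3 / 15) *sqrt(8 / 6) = -52+2 *sqrt(3) / 15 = -51.77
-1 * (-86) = 86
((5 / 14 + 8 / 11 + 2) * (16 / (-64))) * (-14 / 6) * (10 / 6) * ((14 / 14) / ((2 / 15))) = 22.49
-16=-16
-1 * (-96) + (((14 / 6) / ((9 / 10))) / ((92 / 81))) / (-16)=70551 / 736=95.86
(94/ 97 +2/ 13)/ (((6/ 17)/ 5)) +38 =67978/ 1261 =53.91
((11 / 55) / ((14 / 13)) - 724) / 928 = -50667 / 64960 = -0.78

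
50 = 50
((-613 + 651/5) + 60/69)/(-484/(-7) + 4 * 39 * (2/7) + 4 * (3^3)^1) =-193977/89240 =-2.17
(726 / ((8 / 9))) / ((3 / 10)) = 5445 / 2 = 2722.50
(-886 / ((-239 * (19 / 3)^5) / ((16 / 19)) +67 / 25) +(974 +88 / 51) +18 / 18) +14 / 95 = 1330427073045828571 / 1361924066230755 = 976.87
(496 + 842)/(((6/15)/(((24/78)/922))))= 6690/5993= 1.12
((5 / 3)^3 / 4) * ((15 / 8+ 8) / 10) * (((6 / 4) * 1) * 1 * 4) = 6.86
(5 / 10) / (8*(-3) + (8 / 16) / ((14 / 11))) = -0.02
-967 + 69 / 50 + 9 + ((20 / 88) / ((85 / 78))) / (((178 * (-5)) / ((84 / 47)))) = -37414429031 / 39111050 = -956.62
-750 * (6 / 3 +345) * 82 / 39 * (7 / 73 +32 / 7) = -16965697500 / 6643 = -2553921.04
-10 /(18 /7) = -3.89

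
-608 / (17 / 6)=-3648 / 17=-214.59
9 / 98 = 0.09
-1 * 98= -98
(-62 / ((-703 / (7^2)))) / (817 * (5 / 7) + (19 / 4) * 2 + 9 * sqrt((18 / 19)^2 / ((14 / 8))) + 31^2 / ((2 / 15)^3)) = 73495279497584 / 6905084897364265957-440971776 * sqrt(7) / 6905084897364265957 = 0.00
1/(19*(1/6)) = 6/19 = 0.32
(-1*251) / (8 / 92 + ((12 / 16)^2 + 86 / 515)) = -47569520 / 154733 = -307.43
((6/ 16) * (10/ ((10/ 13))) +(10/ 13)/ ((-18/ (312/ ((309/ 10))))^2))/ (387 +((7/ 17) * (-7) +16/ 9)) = 598023127/ 45099113616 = 0.01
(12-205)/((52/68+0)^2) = -55777/169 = -330.04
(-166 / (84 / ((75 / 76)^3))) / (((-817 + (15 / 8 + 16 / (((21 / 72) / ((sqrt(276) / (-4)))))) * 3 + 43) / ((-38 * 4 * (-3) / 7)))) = 106291875 / 137758322 -39840000 * sqrt(69) / 482154127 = 0.09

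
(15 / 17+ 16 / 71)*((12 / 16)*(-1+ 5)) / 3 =1337 / 1207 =1.11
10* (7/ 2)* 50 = 1750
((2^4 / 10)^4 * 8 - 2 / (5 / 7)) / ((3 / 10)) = 62036 / 375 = 165.43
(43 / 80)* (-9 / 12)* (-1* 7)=903 / 320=2.82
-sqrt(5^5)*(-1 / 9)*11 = 275*sqrt(5) / 9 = 68.32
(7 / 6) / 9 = 7 / 54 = 0.13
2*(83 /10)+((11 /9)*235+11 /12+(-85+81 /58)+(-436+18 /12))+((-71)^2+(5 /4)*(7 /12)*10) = 50476639 /10440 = 4834.93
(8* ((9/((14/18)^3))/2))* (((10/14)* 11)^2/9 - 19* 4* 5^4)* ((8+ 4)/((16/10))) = -458055668250/16807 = -27253862.57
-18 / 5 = -3.60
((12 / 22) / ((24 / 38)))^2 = 361 / 484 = 0.75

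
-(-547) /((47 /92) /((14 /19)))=704536 /893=788.95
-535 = -535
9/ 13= 0.69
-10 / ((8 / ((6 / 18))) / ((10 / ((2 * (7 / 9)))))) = -75 / 28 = -2.68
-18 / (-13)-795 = -10317 / 13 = -793.62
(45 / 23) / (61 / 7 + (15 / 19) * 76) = 315 / 11063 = 0.03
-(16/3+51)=-169/3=-56.33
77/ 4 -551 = -2127/ 4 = -531.75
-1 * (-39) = 39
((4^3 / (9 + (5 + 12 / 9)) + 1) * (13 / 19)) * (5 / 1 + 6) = 17017 / 437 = 38.94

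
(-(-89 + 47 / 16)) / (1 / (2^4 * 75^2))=7745625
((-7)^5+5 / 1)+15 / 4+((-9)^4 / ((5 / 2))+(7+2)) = -283297 / 20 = -14164.85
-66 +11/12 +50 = -181/12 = -15.08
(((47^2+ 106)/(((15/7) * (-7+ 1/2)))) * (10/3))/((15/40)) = -518560/351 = -1477.38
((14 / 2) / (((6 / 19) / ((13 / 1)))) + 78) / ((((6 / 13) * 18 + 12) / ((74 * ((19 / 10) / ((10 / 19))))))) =381489277 / 79200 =4816.78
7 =7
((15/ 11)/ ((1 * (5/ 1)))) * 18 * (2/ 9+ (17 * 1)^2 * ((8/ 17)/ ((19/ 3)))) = 22260/ 209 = 106.51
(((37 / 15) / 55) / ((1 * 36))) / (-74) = -1 / 59400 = -0.00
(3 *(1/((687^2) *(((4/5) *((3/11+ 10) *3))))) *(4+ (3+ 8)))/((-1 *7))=-275/497769972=-0.00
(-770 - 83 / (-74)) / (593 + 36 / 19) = -1081043 / 836422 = -1.29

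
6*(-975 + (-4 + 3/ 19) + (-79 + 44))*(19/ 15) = -38526/ 5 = -7705.20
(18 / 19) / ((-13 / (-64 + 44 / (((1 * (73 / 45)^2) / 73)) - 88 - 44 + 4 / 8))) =-1346913 / 18031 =-74.70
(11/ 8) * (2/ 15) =0.18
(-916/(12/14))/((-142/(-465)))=-248465/71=-3499.51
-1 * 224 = -224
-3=-3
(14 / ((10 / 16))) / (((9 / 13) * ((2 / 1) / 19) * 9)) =13832 / 405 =34.15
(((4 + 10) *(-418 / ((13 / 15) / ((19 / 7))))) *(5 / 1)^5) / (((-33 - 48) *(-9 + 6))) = -248187500 / 1053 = -235695.63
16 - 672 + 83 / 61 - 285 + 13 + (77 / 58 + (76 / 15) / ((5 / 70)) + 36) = -43431343 / 53070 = -818.38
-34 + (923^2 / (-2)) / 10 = -42630.45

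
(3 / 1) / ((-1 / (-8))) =24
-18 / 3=-6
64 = 64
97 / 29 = 3.34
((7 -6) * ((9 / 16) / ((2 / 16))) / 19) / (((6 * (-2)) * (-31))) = 3 / 4712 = 0.00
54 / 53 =1.02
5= 5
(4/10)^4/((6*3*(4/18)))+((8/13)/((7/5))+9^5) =3358437239/56875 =59049.45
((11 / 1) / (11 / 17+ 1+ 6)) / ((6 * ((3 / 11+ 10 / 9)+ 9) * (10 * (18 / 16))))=2057 / 1002300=0.00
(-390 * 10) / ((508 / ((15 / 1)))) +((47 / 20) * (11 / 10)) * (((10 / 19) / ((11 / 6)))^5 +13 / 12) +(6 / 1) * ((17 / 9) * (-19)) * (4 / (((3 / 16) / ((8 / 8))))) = -4706.13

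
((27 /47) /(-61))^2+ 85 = 698674294 /8219689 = 85.00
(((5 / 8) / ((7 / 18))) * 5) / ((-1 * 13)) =-225 / 364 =-0.62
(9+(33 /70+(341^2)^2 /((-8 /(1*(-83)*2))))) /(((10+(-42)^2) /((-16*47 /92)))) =-1846126730722457 /1428070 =-1292742464.11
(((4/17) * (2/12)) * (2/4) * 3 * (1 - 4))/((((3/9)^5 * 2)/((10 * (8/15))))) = -1944/17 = -114.35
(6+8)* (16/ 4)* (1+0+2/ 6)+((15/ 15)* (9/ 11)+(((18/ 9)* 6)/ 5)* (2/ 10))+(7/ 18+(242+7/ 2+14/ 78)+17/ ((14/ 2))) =73076908/ 225225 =324.46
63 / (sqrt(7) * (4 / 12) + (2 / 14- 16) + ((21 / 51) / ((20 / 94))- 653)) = -0.09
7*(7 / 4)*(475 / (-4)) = -23275 / 16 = -1454.69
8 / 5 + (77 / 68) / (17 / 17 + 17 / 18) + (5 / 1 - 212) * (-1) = 35561 / 170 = 209.18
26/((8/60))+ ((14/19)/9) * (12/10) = 55603/285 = 195.10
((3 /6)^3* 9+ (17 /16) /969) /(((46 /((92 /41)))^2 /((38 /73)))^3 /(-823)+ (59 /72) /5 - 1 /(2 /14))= -146459894880 /83155097671756693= -0.00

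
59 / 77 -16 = -1173 / 77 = -15.23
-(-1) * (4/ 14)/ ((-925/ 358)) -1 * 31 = -31.11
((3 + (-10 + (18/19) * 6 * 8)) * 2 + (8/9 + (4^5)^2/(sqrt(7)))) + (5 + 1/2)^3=334081/1368 + 1048576 * sqrt(7)/7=396568.69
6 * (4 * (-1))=-24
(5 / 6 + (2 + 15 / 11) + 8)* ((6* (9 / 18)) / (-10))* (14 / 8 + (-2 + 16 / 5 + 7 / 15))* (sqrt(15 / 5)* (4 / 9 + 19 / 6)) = -429065* sqrt(3) / 9504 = -78.19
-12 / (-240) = 1 / 20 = 0.05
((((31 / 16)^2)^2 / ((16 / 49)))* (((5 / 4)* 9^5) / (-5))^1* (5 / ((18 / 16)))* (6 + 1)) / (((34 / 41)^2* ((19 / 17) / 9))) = -157213979273827035 / 677380096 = -232091229.43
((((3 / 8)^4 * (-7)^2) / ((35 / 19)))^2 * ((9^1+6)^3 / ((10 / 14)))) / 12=7311624327 / 67108864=108.95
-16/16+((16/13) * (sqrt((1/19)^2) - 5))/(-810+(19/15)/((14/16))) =-10405943/10484903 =-0.99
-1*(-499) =499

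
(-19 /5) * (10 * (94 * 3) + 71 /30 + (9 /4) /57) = -3217543 /300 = -10725.14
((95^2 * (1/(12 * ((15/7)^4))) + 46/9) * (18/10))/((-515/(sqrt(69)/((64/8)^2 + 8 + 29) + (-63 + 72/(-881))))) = 244767367/27222900 - 990961 * sqrt(69)/702202500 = 8.98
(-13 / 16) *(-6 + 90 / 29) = 273 / 116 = 2.35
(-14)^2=196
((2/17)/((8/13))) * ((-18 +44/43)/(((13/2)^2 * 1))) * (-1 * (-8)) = -5840/9503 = -0.61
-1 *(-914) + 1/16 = 14625/16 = 914.06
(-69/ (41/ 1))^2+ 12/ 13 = 82065/ 21853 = 3.76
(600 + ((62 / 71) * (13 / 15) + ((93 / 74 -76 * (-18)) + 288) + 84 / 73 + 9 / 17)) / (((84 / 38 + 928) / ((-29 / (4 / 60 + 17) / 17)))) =-121773916806109 / 501516917251072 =-0.24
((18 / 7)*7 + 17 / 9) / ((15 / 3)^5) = 179 / 28125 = 0.01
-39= -39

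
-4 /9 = -0.44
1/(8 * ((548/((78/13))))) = 3/2192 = 0.00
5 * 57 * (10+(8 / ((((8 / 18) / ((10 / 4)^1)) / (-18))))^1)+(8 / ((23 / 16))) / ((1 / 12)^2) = -5225568 / 23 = -227198.61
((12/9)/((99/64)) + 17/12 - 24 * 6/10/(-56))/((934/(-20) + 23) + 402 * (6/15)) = 105437/5700618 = 0.02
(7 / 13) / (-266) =-1 / 494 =-0.00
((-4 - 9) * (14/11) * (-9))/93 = 546/341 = 1.60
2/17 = 0.12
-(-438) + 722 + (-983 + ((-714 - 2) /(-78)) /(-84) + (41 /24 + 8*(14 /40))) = 5942633 /32760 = 181.40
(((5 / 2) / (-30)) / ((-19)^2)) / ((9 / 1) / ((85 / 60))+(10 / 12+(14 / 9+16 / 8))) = -51 / 2373214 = -0.00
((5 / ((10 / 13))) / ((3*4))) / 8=13 / 192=0.07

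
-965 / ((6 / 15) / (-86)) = 207475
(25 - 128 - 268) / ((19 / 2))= -742 / 19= -39.05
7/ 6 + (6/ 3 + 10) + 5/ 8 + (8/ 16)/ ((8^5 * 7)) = 18980867/ 1376256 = 13.79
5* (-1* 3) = -15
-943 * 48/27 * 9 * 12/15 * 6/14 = -181056/35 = -5173.03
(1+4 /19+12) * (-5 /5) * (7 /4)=-1757 /76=-23.12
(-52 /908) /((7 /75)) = -975 /1589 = -0.61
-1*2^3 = -8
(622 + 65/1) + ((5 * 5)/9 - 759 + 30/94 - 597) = -281677/423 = -665.90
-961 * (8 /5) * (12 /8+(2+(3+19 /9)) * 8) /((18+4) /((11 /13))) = -3453.03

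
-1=-1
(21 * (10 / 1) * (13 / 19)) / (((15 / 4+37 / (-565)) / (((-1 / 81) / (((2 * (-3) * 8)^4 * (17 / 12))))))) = -257075 / 4015582636032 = -0.00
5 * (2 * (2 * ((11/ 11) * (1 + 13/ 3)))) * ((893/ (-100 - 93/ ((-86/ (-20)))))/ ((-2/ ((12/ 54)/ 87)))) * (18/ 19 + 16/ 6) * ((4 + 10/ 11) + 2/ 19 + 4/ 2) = 19530685312/ 770286429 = 25.36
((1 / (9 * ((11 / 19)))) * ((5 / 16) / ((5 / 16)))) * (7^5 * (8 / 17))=2554664 / 1683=1517.92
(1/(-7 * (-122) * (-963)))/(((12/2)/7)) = -1/704916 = -0.00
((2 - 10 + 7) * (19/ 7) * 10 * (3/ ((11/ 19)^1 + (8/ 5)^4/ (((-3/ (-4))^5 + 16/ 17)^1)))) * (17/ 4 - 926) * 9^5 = 15115958273593546875/ 20941211438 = 721828262.82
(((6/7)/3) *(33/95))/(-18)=-11/1995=-0.01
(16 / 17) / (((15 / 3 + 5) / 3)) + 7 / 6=739 / 510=1.45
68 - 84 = -16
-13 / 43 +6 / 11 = 115 / 473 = 0.24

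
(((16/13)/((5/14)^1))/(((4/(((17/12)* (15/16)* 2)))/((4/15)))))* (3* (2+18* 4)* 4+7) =546.18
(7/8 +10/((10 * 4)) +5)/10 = 49/80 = 0.61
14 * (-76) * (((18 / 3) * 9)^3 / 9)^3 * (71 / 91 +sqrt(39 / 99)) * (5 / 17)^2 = -1444968086614732800 / 3757 - 47487214114099200 * sqrt(429) / 3179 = -694002972531425.57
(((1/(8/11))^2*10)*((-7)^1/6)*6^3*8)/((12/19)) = -241395/4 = -60348.75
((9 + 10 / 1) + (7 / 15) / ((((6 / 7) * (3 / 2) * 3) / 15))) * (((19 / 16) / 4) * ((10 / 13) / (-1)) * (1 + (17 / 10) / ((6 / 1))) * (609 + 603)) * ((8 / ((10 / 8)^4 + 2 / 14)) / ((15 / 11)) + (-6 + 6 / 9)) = 1287163493 / 56835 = 22647.37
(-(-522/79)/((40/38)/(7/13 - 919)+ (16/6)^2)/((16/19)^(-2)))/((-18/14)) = -186149376/363159445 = -0.51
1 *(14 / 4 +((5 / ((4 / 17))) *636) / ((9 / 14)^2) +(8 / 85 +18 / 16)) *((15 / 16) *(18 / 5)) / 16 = 600513043 / 87040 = 6899.28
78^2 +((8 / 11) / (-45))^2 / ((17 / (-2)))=25342445572 / 4165425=6084.00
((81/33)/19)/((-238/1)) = -27/49742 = -0.00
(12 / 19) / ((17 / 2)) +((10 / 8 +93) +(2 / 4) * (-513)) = -209531 / 1292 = -162.18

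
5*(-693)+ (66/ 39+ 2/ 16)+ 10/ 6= -1079993/ 312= -3461.52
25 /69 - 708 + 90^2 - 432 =480265 /69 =6960.36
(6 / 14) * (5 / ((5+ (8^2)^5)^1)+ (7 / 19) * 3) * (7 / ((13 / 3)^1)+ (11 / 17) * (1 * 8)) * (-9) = -16032039316344 / 553692869821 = -28.95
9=9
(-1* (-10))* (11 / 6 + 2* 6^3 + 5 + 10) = 13465 / 3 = 4488.33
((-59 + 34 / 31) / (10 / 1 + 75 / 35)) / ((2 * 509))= -2513 / 536486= -0.00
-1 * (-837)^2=-700569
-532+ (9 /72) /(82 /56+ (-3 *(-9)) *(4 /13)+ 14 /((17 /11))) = -123981053 /233050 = -531.99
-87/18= -29/6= -4.83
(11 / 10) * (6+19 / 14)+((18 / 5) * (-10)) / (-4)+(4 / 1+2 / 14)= 2973 / 140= 21.24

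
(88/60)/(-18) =-0.08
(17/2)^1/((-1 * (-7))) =17/14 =1.21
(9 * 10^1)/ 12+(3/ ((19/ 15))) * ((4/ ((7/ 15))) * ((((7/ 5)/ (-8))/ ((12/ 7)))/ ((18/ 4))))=535/ 76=7.04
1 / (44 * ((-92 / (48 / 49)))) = -3 / 12397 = -0.00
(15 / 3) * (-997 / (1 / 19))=-94715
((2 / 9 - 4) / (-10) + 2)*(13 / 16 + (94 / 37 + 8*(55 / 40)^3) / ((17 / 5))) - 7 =20384821 / 1811520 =11.25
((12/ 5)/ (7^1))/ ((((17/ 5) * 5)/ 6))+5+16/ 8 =4237/ 595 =7.12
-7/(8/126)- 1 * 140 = -1001/4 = -250.25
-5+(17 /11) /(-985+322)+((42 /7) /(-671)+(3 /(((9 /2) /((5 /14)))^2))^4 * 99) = -14880231848163995 /2969359219854027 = -5.01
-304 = -304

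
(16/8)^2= 4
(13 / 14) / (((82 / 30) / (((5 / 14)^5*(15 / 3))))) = 3046875 / 308710976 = 0.01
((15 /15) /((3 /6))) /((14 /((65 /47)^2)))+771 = 11926198 /15463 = 771.27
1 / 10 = 0.10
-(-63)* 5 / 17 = 315 / 17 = 18.53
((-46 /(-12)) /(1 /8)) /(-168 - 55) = -92 /669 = -0.14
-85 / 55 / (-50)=17 / 550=0.03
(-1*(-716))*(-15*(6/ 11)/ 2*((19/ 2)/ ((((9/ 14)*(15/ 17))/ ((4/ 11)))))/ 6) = -3237752/ 1089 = -2973.14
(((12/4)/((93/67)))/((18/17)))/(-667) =-1139/372186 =-0.00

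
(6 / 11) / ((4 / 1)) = 3 / 22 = 0.14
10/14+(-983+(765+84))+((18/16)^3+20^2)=268.14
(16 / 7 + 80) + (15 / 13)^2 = 98919 / 1183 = 83.62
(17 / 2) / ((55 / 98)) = 833 / 55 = 15.15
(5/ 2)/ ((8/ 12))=15/ 4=3.75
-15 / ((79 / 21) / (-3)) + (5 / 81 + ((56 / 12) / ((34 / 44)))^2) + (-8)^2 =208039868 / 1849311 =112.50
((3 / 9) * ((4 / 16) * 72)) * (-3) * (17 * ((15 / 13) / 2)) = -2295 / 13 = -176.54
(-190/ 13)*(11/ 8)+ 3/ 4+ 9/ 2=-193/ 13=-14.85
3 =3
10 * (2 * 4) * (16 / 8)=160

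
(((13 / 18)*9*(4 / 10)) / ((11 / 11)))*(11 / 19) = 143 / 95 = 1.51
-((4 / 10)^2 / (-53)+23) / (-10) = 30471 / 13250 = 2.30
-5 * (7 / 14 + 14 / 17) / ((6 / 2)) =-75 / 34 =-2.21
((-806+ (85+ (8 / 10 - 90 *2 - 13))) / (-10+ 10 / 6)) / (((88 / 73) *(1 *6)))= 166659 / 11000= 15.15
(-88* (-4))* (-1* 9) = -3168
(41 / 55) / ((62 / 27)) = 1107 / 3410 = 0.32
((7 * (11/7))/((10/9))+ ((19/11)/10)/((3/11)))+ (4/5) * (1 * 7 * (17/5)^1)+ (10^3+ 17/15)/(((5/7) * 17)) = 5713/51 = 112.02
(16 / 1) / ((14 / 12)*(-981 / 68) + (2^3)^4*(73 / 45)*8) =97920 / 325217699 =0.00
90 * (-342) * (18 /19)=-29160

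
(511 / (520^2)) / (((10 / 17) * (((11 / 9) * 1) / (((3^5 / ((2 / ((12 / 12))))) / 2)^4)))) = 272607264823383 / 7614464000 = 35801.24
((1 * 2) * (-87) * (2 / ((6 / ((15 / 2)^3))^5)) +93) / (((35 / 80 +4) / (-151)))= 23673300563945664933 / 1163264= 20350754913713.19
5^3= 125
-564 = -564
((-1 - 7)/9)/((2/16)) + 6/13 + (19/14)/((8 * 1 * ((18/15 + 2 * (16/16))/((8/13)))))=-173417/26208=-6.62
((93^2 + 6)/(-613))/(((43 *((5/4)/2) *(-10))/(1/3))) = 2308/131795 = 0.02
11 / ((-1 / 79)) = -869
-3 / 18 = -1 / 6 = -0.17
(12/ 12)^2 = 1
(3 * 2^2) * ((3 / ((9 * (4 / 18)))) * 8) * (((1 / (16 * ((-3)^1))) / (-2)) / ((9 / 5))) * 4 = 10 / 3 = 3.33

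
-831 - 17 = -848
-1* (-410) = 410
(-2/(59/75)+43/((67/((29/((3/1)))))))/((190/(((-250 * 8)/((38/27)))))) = -39080700/1427033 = -27.39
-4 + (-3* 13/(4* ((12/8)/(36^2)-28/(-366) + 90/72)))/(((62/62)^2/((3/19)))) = -6859540/1329487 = -5.16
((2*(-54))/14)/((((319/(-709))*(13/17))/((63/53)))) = 5857758/219791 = 26.65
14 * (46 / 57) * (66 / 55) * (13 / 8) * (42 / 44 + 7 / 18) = 14651 / 495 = 29.60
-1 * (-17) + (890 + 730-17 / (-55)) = 90052 / 55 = 1637.31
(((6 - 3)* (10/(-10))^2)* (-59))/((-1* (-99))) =-59/33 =-1.79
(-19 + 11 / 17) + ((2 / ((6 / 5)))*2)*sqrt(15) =-312 / 17 + 10*sqrt(15) / 3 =-5.44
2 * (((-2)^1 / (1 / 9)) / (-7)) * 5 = 180 / 7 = 25.71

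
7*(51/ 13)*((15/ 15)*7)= 192.23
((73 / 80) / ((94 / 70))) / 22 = 511 / 16544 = 0.03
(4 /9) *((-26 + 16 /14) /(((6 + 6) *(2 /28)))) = -116 /9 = -12.89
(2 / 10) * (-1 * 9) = -9 / 5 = -1.80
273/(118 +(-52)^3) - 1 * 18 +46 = 187307/6690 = 28.00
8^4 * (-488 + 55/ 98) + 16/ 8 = -97830814/ 49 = -1996547.22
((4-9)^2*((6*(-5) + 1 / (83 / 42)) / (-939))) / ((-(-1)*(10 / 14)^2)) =39984 / 25979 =1.54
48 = 48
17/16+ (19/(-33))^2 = 1.39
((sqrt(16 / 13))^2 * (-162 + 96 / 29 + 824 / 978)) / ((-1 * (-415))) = -7162976 / 15301299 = -0.47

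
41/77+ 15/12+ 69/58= 26547/8932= 2.97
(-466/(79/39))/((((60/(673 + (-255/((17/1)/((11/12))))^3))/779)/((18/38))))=137815886403/50560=2725788.89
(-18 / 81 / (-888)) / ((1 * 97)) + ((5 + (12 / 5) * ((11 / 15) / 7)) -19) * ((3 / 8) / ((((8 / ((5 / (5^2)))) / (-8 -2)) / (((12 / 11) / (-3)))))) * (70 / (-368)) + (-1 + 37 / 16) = 5498189437 / 3922633440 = 1.40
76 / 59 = 1.29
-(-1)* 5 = 5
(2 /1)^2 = 4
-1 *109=-109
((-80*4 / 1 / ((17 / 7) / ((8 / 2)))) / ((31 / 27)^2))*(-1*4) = 26127360 / 16337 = 1599.28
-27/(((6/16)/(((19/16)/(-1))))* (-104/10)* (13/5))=-4275/1352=-3.16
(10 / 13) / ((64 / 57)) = 285 / 416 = 0.69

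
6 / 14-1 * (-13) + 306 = 2236 / 7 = 319.43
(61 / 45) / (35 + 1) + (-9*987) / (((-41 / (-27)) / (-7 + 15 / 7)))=1887208541 / 66420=28413.26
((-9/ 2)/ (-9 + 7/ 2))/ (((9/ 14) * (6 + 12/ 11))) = 7/ 39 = 0.18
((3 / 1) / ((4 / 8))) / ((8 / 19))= 57 / 4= 14.25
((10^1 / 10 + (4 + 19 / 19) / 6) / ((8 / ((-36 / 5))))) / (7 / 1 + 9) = -33 / 320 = -0.10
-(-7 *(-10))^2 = -4900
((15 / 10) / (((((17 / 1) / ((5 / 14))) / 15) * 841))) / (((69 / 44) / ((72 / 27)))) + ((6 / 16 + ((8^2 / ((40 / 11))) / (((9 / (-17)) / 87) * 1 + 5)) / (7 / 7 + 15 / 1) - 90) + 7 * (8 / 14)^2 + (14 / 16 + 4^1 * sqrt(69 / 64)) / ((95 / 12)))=-86.48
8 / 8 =1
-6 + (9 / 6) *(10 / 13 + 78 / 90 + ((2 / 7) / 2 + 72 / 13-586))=-397681 / 455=-874.02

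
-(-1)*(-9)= -9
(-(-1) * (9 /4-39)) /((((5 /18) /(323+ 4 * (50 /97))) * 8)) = -41715513 /7760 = -5375.71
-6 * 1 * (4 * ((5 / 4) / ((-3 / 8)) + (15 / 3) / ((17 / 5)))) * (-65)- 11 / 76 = -3754587 / 1292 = -2906.03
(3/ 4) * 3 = 9/ 4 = 2.25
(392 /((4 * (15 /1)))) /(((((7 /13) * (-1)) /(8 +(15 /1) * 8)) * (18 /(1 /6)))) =-5824 /405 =-14.38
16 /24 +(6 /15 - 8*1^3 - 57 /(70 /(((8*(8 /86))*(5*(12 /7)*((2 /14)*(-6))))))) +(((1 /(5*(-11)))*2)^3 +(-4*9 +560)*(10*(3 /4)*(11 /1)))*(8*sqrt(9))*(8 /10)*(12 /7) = 52373405677638664 /36807973125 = 1422882.09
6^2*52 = 1872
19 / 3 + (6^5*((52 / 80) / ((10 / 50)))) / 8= 3165.33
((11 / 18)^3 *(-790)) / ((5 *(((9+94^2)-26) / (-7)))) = 736043 / 25716204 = 0.03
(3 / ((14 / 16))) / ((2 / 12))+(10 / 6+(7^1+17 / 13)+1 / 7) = 8378 / 273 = 30.69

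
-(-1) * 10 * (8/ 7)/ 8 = 10/ 7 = 1.43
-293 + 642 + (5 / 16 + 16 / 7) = 39379 / 112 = 351.60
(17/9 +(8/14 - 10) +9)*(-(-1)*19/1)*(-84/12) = -194.22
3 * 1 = 3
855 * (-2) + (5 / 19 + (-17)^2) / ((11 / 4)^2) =-3843354 / 2299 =-1671.75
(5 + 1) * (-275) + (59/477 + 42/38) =-14942812/9063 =-1648.77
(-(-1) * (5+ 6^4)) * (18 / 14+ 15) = 21187.71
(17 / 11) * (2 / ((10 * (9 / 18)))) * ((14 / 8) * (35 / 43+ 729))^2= 205090831673 / 203390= 1008362.42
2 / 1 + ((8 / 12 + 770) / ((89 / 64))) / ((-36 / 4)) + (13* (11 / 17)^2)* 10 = -3574628 / 694467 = -5.15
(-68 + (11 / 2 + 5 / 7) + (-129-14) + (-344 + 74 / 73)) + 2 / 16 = -2238781 / 4088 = -547.65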